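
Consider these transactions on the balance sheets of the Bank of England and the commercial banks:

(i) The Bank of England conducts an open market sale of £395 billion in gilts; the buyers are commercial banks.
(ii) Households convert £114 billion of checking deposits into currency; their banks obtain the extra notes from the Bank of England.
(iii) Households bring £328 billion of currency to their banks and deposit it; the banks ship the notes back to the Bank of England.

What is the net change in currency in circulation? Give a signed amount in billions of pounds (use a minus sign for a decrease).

-£214 billion

OMO sale (to banks) £395 billion: no currency enters or leaves circulation → 0.
Currency withdrawal £114 billion: notes leave the central bank → +£114B.
Currency deposit £328 billion: notes return to the central bank → −£328B.
Net: 0 + 114 − 328 = -£214 billion.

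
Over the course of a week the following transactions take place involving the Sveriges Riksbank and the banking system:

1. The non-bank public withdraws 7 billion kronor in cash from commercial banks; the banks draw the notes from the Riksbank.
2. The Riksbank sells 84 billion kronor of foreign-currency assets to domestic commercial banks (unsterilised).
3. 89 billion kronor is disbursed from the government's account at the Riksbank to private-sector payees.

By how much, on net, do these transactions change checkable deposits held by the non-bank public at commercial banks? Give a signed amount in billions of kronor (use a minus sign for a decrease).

Currency withdrawal 7 billion kronor: non-bank counterparties' bank balances fall → −7B.
FX sale 84 billion kronor: the counterparty is a bank, so public deposits are unchanged → 0.
Government spending 89 billion kronor: non-bank counterparties' bank balances rise → +89B.
Net: −7 + 0 + 89 = +82 billion.

+82 billion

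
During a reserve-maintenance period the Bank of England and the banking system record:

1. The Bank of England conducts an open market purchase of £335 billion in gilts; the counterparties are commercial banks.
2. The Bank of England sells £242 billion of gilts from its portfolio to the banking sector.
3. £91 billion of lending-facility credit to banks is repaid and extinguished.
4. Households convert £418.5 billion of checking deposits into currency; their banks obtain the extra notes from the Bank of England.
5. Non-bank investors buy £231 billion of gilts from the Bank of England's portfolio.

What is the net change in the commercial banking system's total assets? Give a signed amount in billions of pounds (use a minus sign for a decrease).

-£740.5 billion

Bank of England balance sheet:
  Assets:      Securities −£138B, Loans to banks −£91B
  Liabilities: Bank reserves −£647.5B, Currency in circulation +£418.5B
Commercial banking system:
  Assets:      Reserves at CB −£647.5B, Securities −£93B
  Liabilities: Checkable deposits −£649.5B, Borrowings from CB −£91B
Change in total bank assets = -£740.5 billion.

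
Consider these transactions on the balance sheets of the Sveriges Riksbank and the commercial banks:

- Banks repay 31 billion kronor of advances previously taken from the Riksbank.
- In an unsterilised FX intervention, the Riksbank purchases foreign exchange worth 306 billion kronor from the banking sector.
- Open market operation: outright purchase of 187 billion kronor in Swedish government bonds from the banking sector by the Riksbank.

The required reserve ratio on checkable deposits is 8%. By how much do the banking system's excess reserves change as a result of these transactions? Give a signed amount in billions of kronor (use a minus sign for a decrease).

+462 billion

Discount-window repayment 31 billion kronor: reserves −31B, deposits 0.
FX purchase 306 billion kronor: reserves +306B, deposits 0.
OMO purchase (from banks) 187 billion kronor: reserves +187B, deposits 0.
Totals: Δreserves = +462B, Δdeposits = 0.
Δrequired reserves = 8% × 0 = 0.
Δexcess reserves = Δreserves − Δrequired = +462B − (0) = +462 billion.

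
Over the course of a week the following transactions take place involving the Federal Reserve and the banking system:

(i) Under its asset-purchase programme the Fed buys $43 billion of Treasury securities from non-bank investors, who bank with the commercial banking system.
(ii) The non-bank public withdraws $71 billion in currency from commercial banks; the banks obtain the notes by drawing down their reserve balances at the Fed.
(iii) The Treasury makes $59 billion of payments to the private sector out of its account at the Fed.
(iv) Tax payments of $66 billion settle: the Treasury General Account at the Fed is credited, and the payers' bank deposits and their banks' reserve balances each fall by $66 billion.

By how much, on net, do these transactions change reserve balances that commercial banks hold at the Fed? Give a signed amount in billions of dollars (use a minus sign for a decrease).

Fed balance sheet:
  Assets:      Securities +$43B
  Liabilities: Bank reserves −$35B, Currency in circulation +$71B, Government deposits +$7B
So the change in reserve balances that commercial banks hold at the Fed is -$35 billion.

-$35 billion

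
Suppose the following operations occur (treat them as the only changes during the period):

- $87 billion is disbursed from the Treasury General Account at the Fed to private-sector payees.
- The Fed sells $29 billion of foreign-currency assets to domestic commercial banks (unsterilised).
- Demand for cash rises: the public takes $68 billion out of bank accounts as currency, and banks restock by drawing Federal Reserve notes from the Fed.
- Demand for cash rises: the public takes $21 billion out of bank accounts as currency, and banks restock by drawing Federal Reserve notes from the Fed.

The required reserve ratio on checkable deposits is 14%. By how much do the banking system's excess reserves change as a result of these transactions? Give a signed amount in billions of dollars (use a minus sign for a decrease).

-$30.72 billion

Government spending $87 billion: reserves +$87B, deposits +$87B.
FX sale $29 billion: reserves −$29B, deposits 0.
Currency withdrawal $68 billion: reserves −$68B, deposits −$68B.
Currency withdrawal $21 billion: reserves −$21B, deposits −$21B.
Totals: Δreserves = −$31B, Δdeposits = −$2B.
Δrequired reserves = 14% × −$2B = −$0.28B.
Δexcess reserves = Δreserves − Δrequired = −$31B − (−$0.28B) = -$30.72 billion.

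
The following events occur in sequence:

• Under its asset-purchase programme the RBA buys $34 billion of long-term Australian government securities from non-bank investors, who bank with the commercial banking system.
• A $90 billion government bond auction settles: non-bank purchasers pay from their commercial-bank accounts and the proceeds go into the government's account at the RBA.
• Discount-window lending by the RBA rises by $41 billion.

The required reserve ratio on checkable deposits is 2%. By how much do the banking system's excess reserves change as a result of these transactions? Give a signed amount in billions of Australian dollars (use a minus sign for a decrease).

Asset purchase (from non-banks) $34 billion: reserves +$34B, deposits +$34B.
Government account inflow $90 billion: reserves −$90B, deposits −$90B.
Discount-window loan $41 billion: reserves +$41B, deposits 0.
Totals: Δreserves = −$15B, Δdeposits = −$56B.
Δrequired reserves = 2% × −$56B = −$1.12B.
Δexcess reserves = Δreserves − Δrequired = −$15B − (−$1.12B) = -$13.88 billion.

-$13.88 billion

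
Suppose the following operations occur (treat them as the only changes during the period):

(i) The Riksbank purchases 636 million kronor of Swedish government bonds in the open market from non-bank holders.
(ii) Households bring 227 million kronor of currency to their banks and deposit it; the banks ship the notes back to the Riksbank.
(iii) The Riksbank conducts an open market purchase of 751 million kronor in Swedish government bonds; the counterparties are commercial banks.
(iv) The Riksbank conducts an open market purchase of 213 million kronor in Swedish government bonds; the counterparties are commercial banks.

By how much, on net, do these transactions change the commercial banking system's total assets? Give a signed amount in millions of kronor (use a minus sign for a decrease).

Riksbank balance sheet:
  Assets:      Securities +1600M
  Liabilities: Bank reserves +1827M, Currency in circulation −227M
Commercial banking system:
  Assets:      Reserves at CB +1827M, Securities −964M
  Liabilities: Checkable deposits +863M
Change in total bank assets = +863 million.

+863 million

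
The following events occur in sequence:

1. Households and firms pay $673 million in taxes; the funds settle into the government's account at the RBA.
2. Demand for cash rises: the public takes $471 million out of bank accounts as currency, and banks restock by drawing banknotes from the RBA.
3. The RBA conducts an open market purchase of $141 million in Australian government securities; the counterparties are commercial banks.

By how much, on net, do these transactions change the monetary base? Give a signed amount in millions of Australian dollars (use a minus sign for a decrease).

-$532 million

RBA balance sheet:
  Assets:      Securities +$141M
  Liabilities: Bank reserves −$1003M, Currency in circulation +$471M, Government deposits +$673M
Commercial banking system:
  Assets:      Reserves at CB −$1003M, Securities −$141M
  Liabilities: Checkable deposits −$1144M
Monetary base = currency + reserves: +$471M + (−$1003M) = -$532 million.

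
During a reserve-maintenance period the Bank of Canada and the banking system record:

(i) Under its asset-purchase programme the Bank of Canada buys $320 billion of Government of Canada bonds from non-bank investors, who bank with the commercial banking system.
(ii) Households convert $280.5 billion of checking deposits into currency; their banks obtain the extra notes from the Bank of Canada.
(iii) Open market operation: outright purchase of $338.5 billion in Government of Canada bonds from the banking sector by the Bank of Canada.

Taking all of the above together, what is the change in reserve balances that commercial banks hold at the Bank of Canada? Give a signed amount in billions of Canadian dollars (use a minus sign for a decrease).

+$378 billion

Bank of Canada balance sheet:
  Assets:      Securities +$658.5B
  Liabilities: Bank reserves +$378B, Currency in circulation +$280.5B
Commercial banking system:
  Assets:      Reserves at CB +$378B, Securities −$338.5B
  Liabilities: Checkable deposits +$39.5B
So the change in reserve balances that commercial banks hold at the Bank of Canada is +$378 billion.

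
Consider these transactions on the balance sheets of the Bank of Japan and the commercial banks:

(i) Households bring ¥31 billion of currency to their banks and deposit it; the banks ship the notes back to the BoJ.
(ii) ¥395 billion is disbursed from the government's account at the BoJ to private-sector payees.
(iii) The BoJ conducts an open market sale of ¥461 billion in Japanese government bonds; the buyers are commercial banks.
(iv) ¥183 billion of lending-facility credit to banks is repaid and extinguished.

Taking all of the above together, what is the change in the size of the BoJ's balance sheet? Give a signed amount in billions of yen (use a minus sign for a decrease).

BoJ balance sheet:
  Assets:      Securities −¥461B, Loans to banks −¥183B
  Liabilities: Bank reserves −¥218B, Currency in circulation −¥31B, Government deposits −¥395B
Commercial banking system:
  Assets:      Reserves at CB −¥218B, Securities +¥461B
  Liabilities: Checkable deposits +¥426B, Borrowings from CB −¥183B
Change in total BoJ assets = -¥644 billion.

-¥644 billion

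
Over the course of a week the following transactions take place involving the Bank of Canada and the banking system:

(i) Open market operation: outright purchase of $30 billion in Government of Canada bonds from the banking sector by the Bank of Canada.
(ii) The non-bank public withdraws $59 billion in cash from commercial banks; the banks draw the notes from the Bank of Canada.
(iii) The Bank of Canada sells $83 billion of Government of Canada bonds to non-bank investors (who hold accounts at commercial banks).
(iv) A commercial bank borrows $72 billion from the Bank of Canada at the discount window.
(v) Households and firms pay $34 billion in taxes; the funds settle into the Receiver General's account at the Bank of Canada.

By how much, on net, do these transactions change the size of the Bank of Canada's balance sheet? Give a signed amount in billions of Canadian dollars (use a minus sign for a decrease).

+$19 billion

OMO purchase (from banks) $30 billion: a Bank of Canada asset is acquired → +$30B.
Currency withdrawal $59 billion: only the composition of liabilities changes → 0.
Asset sale (to non-banks) $83 billion: a Bank of Canada asset is shed → −$83B.
Discount-window loan $72 billion: a Bank of Canada asset is acquired → +$72B.
Government account inflow $34 billion: only the composition of liabilities changes → 0.
Net: 30 + 0 − 83 + 72 + 0 = +$19 billion.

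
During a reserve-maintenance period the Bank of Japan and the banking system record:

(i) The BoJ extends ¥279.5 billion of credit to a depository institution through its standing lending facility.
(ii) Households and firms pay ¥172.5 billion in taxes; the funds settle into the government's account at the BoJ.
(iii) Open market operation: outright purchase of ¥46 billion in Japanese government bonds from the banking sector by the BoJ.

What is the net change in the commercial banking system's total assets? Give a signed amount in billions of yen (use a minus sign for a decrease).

+¥107 billion

Discount-window loan ¥279.5 billion: bank balance sheets expand → +¥279.5B.
Government account inflow ¥172.5 billion: bank balance sheets shrink → −¥172.5B.
OMO purchase (from banks) ¥46 billion: just an asset swap on bank balance sheets → 0.
Net: 279.5 − 172.5 + 0 = +¥107 billion.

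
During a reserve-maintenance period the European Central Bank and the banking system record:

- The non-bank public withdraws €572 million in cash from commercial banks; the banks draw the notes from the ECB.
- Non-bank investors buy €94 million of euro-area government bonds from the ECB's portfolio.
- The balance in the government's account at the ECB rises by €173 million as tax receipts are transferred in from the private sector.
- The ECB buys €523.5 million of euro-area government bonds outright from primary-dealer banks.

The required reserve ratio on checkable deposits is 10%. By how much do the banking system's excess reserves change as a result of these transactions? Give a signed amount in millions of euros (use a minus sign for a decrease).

-€231.6 million

Currency withdrawal €572 million: reserves −€572M, deposits −€572M.
Asset sale (to non-banks) €94 million: reserves −€94M, deposits −€94M.
Government account inflow €173 million: reserves −€173M, deposits −€173M.
OMO purchase (from banks) €523.5 million: reserves +€523.5M, deposits 0.
Totals: Δreserves = −€315.5M, Δdeposits = −€839M.
Δrequired reserves = 10% × −€839M = −€83.9M.
Δexcess reserves = Δreserves − Δrequired = −€315.5M − (−€83.9M) = -€231.6 million.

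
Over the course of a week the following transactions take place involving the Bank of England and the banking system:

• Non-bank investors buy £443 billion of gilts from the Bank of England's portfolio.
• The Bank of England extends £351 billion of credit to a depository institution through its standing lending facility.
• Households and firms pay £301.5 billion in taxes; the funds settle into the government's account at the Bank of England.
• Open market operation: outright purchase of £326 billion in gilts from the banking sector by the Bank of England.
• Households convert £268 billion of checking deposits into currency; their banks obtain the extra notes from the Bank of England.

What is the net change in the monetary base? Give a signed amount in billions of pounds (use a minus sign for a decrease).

Asset sale (to non-banks) £443 billion: Bank of England balance sheet contracts → −£443B.
Discount-window loan £351 billion: Bank of England balance sheet expands → +£351B.
Government account inflow £301.5 billion: reserves shift to a non-base liability → −£301.5B.
OMO purchase (from banks) £326 billion: Bank of England balance sheet expands → +£326B.
Currency withdrawal £268 billion: just a shift between currency and reserves — both are base money → 0.
Net: −443 + 351 − 301.5 + 326 + 0 = -£67.5 billion.

-£67.5 billion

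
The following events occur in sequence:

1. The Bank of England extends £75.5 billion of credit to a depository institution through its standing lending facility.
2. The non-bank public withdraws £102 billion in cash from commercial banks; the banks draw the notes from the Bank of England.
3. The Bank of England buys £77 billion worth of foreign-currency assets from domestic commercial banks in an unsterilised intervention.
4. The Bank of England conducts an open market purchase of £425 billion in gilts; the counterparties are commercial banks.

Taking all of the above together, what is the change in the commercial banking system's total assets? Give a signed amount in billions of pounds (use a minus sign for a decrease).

-£26.5 billion

Discount-window loan £75.5 billion: bank balance sheets expand → +£75.5B.
Currency withdrawal £102 billion: bank balance sheets shrink → −£102B.
FX purchase £77 billion: just an asset swap on bank balance sheets → 0.
OMO purchase (from banks) £425 billion: just an asset swap on bank balance sheets → 0.
Net: 75.5 − 102 + 0 + 0 = -£26.5 billion.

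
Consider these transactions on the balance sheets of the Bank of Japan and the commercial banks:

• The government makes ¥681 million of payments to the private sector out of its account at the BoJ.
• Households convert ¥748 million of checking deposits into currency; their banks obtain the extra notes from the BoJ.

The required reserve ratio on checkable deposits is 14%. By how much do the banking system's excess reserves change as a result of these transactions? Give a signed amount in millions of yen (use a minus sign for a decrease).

Government spending ¥681 million: reserves +¥681M, deposits +¥681M.
Currency withdrawal ¥748 million: reserves −¥748M, deposits −¥748M.
Totals: Δreserves = −¥67M, Δdeposits = −¥67M.
Δrequired reserves = 14% × −¥67M = −¥9.38M.
Δexcess reserves = Δreserves − Δrequired = −¥67M − (−¥9.38M) = -¥57.62 million.

-¥57.62 million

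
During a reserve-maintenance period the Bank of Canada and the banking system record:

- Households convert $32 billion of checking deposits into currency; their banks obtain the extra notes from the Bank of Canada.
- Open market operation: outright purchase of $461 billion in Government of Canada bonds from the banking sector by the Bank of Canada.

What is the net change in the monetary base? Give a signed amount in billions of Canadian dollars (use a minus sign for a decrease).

Bank of Canada balance sheet:
  Assets:      Securities +$461B
  Liabilities: Bank reserves +$429B, Currency in circulation +$32B
Monetary base = currency + reserves: +$32B + (+$429B) = +$461 billion.

+$461 billion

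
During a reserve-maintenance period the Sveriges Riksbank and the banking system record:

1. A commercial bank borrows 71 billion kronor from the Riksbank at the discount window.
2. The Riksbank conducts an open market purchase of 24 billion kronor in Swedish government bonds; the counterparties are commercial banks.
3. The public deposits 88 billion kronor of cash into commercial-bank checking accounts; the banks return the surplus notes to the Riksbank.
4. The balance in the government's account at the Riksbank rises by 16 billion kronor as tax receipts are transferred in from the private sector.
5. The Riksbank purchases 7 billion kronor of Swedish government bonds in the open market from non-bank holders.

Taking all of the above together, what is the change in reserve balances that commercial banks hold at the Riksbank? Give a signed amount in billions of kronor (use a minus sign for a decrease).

Riksbank balance sheet:
  Assets:      Securities +31B, Loans to banks +71B
  Liabilities: Bank reserves +174B, Currency in circulation −88B, Government deposits +16B
Commercial banking system:
  Assets:      Reserves at CB +174B, Securities −24B
  Liabilities: Checkable deposits +79B, Borrowings from CB +71B
So the change in reserve balances that commercial banks hold at the Riksbank is +174 billion.

+174 billion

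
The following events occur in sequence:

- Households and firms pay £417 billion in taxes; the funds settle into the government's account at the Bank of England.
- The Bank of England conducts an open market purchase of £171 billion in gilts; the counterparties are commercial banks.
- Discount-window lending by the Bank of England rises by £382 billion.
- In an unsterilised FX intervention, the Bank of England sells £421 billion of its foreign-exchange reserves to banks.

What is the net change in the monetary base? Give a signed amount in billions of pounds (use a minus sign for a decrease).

Government account inflow £417 billion: reserves shift to a non-base liability → −£417B.
OMO purchase (from banks) £171 billion: Bank of England balance sheet expands → +£171B.
Discount-window loan £382 billion: Bank of England balance sheet expands → +£382B.
FX sale £421 billion: Bank of England balance sheet contracts → −£421B.
Net: −417 + 171 + 382 − 421 = -£285 billion.

-£285 billion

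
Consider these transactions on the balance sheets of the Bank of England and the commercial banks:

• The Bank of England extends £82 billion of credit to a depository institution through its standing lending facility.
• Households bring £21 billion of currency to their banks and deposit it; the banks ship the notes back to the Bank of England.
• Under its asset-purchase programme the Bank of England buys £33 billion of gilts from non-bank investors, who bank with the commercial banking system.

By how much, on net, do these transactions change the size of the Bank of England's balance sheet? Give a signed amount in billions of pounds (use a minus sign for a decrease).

Bank of England balance sheet:
  Assets:      Securities +£33B, Loans to banks +£82B
  Liabilities: Bank reserves +£136B, Currency in circulation −£21B
Commercial banking system:
  Assets:      Reserves at CB +£136B
  Liabilities: Checkable deposits +£54B, Borrowings from CB +£82B
Change in total Bank of England assets = +£115 billion.

+£115 billion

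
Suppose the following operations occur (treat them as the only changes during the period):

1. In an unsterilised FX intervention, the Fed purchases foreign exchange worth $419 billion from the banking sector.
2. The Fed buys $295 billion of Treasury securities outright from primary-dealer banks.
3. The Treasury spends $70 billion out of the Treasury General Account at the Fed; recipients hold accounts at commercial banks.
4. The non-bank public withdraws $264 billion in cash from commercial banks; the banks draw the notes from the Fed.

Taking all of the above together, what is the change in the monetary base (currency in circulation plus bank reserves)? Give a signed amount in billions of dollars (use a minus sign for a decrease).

Fed balance sheet:
  Assets:      Securities +$295B, Foreign assets +$419B
  Liabilities: Bank reserves +$520B, Currency in circulation +$264B, Government deposits −$70B
Monetary base = currency + reserves: +$264B + (+$520B) = +$784 billion.

+$784 billion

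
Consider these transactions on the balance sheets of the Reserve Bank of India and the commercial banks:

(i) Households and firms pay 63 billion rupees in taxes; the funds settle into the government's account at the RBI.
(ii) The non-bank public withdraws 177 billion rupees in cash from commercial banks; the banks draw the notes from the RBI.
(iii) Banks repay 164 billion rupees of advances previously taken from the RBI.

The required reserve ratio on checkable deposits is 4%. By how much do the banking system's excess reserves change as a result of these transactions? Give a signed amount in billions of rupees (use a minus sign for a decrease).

-394.4 billion

Government account inflow 63 billion rupees: reserves −63B, deposits −63B.
Currency withdrawal 177 billion rupees: reserves −177B, deposits −177B.
Discount-window repayment 164 billion rupees: reserves −164B, deposits 0.
Totals: Δreserves = −404B, Δdeposits = −240B.
Δrequired reserves = 4% × −240B = −9.6B.
Δexcess reserves = Δreserves − Δrequired = −404B − (−9.6B) = -394.4 billion.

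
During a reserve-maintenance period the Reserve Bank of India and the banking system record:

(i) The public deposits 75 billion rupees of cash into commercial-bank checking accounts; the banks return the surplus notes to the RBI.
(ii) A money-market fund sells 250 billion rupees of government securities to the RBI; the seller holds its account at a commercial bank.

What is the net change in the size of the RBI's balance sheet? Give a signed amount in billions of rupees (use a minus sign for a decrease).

+250 billion

Currency deposit 75 billion rupees: only the composition of liabilities changes → 0.
Asset purchase (from non-banks) 250 billion rupees: an RBI asset is acquired → +250B.
Net: 0 + 250 = +250 billion.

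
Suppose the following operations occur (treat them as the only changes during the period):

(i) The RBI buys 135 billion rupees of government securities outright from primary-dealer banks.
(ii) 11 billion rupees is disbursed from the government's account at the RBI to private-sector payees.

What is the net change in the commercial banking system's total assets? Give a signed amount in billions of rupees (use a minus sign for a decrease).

+11 billion

OMO purchase (from banks) 135 billion rupees: just an asset swap on bank balance sheets → 0.
Government spending 11 billion rupees: bank balance sheets expand → +11B.
Net: 0 + 11 = +11 billion.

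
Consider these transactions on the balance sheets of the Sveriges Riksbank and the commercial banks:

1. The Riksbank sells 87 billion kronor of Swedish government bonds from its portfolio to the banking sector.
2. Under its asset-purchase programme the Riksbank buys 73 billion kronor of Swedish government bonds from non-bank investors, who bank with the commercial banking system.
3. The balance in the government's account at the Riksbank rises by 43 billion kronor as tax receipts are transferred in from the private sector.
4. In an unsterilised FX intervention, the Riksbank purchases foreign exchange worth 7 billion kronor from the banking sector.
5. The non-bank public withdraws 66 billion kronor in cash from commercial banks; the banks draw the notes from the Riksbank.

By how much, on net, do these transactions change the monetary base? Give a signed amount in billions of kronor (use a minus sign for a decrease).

Riksbank balance sheet:
  Assets:      Securities −14B, Foreign assets +7B
  Liabilities: Bank reserves −116B, Currency in circulation +66B, Government deposits +43B
Monetary base = currency + reserves: +66B + (−116B) = -50 billion.

-50 billion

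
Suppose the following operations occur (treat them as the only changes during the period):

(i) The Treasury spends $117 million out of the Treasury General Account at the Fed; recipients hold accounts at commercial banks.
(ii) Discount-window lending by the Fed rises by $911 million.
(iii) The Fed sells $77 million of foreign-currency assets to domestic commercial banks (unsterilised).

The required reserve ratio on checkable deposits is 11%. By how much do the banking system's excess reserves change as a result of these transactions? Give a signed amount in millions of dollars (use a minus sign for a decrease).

+$938.13 million

Government spending $117 million: reserves +$117M, deposits +$117M.
Discount-window loan $911 million: reserves +$911M, deposits 0.
FX sale $77 million: reserves −$77M, deposits 0.
Totals: Δreserves = +$951M, Δdeposits = +$117M.
Δrequired reserves = 11% × +$117M = +$12.87M.
Δexcess reserves = Δreserves − Δrequired = +$951M − (+$12.87M) = +$938.13 million.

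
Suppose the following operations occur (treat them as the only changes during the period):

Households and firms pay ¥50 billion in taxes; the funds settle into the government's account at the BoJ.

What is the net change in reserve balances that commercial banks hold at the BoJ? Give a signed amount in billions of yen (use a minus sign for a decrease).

Government account inflow ¥50 billion: funds move from bank reserves into the government account → −¥50B.

-¥50 billion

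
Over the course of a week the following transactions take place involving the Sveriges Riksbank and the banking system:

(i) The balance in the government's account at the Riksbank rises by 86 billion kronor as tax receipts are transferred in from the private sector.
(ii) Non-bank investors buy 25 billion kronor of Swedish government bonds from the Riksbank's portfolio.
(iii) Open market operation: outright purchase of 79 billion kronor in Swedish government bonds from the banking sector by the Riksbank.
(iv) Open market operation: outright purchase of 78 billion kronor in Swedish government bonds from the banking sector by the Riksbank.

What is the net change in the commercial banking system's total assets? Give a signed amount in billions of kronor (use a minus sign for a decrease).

Government account inflow 86 billion kronor: bank balance sheets shrink → −86B.
Asset sale (to non-banks) 25 billion kronor: bank balance sheets shrink → −25B.
OMO purchase (from banks) 79 billion kronor: just an asset swap on bank balance sheets → 0.
OMO purchase (from banks) 78 billion kronor: just an asset swap on bank balance sheets → 0.
Net: −86 − 25 + 0 + 0 = -111 billion.

-111 billion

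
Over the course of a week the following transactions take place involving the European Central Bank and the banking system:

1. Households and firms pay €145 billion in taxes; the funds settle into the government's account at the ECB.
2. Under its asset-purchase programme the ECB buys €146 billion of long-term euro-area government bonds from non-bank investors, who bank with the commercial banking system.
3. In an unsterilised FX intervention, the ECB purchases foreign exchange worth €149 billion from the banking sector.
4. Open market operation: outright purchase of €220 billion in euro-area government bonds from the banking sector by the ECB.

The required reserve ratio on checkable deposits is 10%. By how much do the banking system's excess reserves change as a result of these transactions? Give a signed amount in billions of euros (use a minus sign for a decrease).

Government account inflow €145 billion: reserves −€145B, deposits −€145B.
Asset purchase (from non-banks) €146 billion: reserves +€146B, deposits +€146B.
FX purchase €149 billion: reserves +€149B, deposits 0.
OMO purchase (from banks) €220 billion: reserves +€220B, deposits 0.
Totals: Δreserves = +€370B, Δdeposits = +€1B.
Δrequired reserves = 10% × +€1B = +€0.1B.
Δexcess reserves = Δreserves − Δrequired = +€370B − (+€0.1B) = +€369.9 billion.

+€369.9 billion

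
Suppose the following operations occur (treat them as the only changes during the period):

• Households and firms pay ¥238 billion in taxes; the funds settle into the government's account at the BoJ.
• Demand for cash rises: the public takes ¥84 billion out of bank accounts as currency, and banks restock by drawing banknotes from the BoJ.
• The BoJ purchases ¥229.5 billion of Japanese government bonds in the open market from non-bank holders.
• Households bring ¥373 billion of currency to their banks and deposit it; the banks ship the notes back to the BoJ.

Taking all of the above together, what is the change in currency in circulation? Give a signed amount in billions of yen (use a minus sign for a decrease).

-¥289 billion

BoJ balance sheet:
  Assets:      Securities +¥229.5B
  Liabilities: Bank reserves +¥280.5B, Currency in circulation −¥289B, Government deposits +¥238B
So the change in currency in circulation is -¥289 billion.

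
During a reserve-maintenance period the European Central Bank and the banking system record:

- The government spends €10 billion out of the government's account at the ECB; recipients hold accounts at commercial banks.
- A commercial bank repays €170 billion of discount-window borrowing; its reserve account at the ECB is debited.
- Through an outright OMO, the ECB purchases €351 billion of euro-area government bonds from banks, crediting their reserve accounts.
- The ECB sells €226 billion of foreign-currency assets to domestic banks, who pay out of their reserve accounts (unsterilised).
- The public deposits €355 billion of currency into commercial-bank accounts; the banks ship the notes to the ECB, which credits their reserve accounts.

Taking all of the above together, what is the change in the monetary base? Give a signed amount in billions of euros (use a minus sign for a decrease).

ECB balance sheet:
  Assets:      Securities +€351B, Loans to banks −€170B, Foreign assets −€226B
  Liabilities: Bank reserves +€320B, Currency in circulation −€355B, Government deposits −€10B
Commercial banking system:
  Assets:      Reserves at CB +€320B, Securities −€351B, Foreign assets +€226B
  Liabilities: Checkable deposits +€365B, Borrowings from CB −€170B
Monetary base = currency + reserves: −€355B + (+€320B) = -€35 billion.

-€35 billion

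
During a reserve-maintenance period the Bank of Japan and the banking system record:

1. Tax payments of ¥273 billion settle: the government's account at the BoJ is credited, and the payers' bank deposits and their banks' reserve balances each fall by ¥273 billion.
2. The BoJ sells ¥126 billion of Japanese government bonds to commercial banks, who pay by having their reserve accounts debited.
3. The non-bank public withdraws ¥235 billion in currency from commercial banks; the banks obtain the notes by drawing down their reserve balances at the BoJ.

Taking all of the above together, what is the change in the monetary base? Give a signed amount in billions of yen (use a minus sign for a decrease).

Government account inflow ¥273 billion: reserves shift to a non-base liability → −¥273B.
OMO sale (to banks) ¥126 billion: BoJ balance sheet contracts → −¥126B.
Currency withdrawal ¥235 billion: just a shift between currency and reserves — both are base money → 0.
Net: −273 − 126 + 0 = -¥399 billion.

-¥399 billion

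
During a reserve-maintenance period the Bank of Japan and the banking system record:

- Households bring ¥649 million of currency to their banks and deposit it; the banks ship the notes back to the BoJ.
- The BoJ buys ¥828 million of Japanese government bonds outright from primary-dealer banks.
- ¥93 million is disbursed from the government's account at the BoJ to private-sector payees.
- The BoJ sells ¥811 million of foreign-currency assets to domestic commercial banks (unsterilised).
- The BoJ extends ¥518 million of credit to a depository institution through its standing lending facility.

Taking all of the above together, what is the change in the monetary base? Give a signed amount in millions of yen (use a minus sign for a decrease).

+¥628 million

BoJ balance sheet:
  Assets:      Securities +¥828M, Loans to banks +¥518M, Foreign assets −¥811M
  Liabilities: Bank reserves +¥1277M, Currency in circulation −¥649M, Government deposits −¥93M
Monetary base = currency + reserves: −¥649M + (+¥1277M) = +¥628 million.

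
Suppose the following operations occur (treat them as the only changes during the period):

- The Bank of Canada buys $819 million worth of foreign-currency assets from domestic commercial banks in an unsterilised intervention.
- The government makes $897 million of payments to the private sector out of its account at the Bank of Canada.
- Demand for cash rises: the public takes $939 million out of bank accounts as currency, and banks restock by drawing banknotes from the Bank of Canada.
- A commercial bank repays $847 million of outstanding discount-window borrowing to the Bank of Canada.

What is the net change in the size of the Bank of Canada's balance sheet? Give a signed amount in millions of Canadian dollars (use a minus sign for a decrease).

Bank of Canada balance sheet:
  Assets:      Loans to banks −$847M, Foreign assets +$819M
  Liabilities: Bank reserves −$70M, Currency in circulation +$939M, Government deposits −$897M
Commercial banking system:
  Assets:      Reserves at CB −$70M, Foreign assets −$819M
  Liabilities: Checkable deposits −$42M, Borrowings from CB −$847M
Change in total Bank of Canada assets = -$28 million.

-$28 million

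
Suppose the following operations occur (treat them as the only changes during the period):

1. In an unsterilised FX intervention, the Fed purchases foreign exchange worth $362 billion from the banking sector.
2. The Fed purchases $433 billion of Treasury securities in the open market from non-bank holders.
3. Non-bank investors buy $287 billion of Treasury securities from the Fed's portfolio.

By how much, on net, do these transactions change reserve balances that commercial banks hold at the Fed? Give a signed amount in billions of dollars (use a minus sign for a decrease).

+$508 billion

Fed balance sheet:
  Assets:      Securities +$146B, Foreign assets +$362B
  Liabilities: Bank reserves +$508B
Commercial banking system:
  Assets:      Reserves at CB +$508B, Foreign assets −$362B
  Liabilities: Checkable deposits +$146B
So the change in reserve balances that commercial banks hold at the Fed is +$508 billion.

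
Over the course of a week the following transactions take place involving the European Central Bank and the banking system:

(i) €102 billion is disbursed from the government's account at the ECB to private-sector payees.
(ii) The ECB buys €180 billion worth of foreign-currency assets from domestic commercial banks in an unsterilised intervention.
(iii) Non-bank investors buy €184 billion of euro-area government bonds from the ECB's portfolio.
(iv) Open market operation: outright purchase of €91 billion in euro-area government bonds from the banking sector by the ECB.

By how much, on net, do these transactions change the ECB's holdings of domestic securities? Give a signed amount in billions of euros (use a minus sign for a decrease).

-€93 billion

ECB balance sheet:
  Assets:      Securities −€93B, Foreign assets +€180B
  Liabilities: Bank reserves +€189B, Government deposits −€102B
Commercial banking system:
  Assets:      Reserves at CB +€189B, Securities −€91B, Foreign assets −€180B
  Liabilities: Checkable deposits −€82B
So the change in the ECB's holdings of domestic securities is -€93 billion.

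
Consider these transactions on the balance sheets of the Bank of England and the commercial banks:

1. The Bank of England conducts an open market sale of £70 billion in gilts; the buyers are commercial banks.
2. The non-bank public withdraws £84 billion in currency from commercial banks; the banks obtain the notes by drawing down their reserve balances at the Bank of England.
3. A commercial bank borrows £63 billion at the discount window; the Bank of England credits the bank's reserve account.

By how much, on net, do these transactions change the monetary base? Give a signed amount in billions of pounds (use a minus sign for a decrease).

OMO sale (to banks) £70 billion: Bank of England balance sheet contracts → −£70B.
Currency withdrawal £84 billion: just a shift between currency and reserves — both are base money → 0.
Discount-window loan £63 billion: Bank of England balance sheet expands → +£63B.
Net: −70 + 0 + 63 = -£7 billion.

-£7 billion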